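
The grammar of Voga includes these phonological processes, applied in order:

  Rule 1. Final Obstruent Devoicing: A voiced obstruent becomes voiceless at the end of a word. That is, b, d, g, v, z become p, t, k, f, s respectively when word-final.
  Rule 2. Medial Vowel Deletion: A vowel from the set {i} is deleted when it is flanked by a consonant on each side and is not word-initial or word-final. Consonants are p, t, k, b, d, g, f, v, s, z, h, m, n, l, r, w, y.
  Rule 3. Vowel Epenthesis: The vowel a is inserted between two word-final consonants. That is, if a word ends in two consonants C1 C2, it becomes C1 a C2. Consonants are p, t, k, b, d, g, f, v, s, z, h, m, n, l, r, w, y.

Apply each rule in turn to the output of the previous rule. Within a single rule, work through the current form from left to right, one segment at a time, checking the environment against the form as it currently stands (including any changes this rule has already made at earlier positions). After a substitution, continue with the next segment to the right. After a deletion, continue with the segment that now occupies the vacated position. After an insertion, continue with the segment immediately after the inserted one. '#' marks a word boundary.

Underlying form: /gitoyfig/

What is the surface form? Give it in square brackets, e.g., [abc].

[gtoyfak]

Rule 1 Final Obstruent Devoicing: [gitoyfig] → [gitoyfik]
Rule 2 Medial Vowel Deletion: [gitoyfik] → [gtoyfk]
Rule 3 Vowel Epenthesis: [gtoyfk] → [gtoyfak]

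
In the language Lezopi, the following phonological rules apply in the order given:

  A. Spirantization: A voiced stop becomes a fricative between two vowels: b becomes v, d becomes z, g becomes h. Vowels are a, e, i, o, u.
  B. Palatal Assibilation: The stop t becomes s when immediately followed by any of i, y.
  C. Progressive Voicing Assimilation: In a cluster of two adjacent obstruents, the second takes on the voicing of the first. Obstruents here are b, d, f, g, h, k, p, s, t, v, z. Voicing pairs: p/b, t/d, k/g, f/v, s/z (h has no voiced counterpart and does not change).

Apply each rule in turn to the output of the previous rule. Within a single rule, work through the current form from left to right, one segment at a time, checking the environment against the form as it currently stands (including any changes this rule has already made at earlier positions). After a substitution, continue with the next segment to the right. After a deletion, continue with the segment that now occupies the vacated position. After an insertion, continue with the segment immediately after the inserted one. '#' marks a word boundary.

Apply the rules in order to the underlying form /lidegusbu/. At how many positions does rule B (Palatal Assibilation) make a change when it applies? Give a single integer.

A Spirantization: [lidegusbu] → [lizehusbu]
B Palatal Assibilation: no change — [lizehusbu]
C Progressive Voicing Assimilation: [lizehusbu] → [lizehuspu]
Rule B changed 0 position(s).

0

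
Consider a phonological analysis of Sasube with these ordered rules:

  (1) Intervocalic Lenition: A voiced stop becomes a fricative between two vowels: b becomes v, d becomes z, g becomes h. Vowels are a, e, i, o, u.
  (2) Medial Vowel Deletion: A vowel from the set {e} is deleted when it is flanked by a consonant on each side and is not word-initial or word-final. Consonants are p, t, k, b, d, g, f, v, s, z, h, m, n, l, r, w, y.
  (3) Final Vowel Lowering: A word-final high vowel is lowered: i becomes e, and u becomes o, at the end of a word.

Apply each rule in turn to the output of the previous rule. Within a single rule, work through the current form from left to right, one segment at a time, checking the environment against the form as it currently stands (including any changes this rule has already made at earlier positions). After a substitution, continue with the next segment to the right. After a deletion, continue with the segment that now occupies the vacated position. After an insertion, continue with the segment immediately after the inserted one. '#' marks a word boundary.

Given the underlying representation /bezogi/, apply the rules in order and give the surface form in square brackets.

[bzohe]

(1) Intervocalic Lenition: [bezogi] → [bezohi]
(2) Medial Vowel Deletion: [bezohi] → [bzohi]
(3) Final Vowel Lowering: [bzohi] → [bzohe]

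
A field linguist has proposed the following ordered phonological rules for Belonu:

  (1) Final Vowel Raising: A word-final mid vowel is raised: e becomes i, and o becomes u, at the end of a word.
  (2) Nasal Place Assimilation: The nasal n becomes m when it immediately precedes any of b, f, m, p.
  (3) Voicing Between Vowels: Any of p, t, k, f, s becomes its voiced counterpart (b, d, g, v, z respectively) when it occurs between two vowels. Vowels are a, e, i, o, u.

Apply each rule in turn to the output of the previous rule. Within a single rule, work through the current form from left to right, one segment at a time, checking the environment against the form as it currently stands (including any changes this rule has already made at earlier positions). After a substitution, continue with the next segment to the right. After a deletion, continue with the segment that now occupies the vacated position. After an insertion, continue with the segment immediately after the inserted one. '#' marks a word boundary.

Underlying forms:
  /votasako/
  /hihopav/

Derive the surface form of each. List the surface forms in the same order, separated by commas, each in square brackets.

[vodazagu], [hihobav]

/votasako/:
  (1) Final Vowel Raising: [votasako] → [votasaku]
  (2) Nasal Place Assimilation: no change — [votasaku]
  (3) Voicing Between Vowels: [votasaku] → [vodazagu]
/hihopav/:
  (1) Final Vowel Raising: no change — [hihopav]
  (2) Nasal Place Assimilation: no change — [hihopav]
  (3) Voicing Between Vowels: [hihopav] → [hihobav]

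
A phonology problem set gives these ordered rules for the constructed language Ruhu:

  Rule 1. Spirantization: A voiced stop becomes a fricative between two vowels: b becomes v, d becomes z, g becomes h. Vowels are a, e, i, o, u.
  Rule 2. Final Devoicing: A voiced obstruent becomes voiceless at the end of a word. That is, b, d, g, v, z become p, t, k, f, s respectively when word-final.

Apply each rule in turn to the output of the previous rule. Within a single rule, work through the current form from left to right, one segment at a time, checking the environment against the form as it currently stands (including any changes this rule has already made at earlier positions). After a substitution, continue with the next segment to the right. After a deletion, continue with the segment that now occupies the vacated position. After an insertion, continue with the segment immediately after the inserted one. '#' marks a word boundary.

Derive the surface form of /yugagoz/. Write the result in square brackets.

Rule 1 Spirantization: [yugagoz] → [yuhahoz]
Rule 2 Final Devoicing: [yuhahoz] → [yuhahos]

[yuhahos]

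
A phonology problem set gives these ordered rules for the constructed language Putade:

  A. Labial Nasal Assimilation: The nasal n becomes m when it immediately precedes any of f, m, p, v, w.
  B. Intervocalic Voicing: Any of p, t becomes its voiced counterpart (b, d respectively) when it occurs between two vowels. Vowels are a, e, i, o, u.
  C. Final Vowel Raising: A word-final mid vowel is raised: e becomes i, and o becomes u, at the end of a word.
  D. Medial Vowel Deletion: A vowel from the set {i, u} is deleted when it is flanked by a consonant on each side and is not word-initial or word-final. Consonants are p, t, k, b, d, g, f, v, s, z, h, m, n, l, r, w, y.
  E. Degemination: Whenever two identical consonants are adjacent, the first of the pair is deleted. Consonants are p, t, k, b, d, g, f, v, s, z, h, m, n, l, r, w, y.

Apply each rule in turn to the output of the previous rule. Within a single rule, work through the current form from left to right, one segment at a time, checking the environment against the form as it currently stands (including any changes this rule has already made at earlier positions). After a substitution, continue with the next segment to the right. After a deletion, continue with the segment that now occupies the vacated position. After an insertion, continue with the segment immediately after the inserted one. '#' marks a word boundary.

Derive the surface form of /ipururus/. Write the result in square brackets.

[ibrs]

A Labial Nasal Assimilation: no change — [ipururus]
B Intervocalic Voicing: [ipururus] → [ibururus]
C Final Vowel Raising: no change — [ibururus]
D Medial Vowel Deletion: [ibururus] → [ibrrs]
E Degemination: [ibrrs] → [ibrs]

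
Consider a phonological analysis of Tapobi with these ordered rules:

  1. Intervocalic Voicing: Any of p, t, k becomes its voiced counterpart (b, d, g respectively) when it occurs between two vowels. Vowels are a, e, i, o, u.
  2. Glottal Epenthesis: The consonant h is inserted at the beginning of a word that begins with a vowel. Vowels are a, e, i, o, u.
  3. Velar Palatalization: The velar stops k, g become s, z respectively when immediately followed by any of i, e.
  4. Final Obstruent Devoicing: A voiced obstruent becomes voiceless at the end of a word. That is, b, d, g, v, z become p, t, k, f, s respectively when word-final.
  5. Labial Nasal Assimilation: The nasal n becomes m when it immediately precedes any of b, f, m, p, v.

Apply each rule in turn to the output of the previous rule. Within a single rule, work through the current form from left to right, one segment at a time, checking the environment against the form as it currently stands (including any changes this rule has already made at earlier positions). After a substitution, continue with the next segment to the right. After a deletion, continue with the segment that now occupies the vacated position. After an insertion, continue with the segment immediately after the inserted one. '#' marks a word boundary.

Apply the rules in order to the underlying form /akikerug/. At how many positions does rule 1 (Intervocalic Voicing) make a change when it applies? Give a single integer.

1 Intervocalic Voicing: [akikerug] → [agigerug]
2 Glottal Epenthesis: [agigerug] → [hagigerug]
3 Velar Palatalization: [hagigerug] → [hazizerug]
4 Final Obstruent Devoicing: [hazizerug] → [hazizeruk]
5 Labial Nasal Assimilation: no change — [hazizeruk]
Rule 1 changed 2 position(s).

2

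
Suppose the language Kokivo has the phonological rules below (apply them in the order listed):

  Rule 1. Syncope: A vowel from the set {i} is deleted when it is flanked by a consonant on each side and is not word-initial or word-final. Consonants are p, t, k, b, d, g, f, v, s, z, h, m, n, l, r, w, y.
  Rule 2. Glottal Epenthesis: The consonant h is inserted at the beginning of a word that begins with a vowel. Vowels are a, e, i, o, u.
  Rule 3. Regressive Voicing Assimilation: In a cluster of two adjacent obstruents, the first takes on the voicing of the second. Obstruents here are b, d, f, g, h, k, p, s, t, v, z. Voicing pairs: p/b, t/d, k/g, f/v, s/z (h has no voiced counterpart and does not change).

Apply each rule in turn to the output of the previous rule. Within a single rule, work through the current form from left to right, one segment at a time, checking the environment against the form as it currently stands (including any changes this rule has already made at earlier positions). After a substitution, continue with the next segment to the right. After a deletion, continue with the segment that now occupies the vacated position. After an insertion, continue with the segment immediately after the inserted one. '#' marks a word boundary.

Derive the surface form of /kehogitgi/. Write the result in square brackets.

Rule 1 Syncope: [kehogitgi] → [kehogtgi]
Rule 2 Glottal Epenthesis: no change — [kehogtgi]
Rule 3 Regressive Voicing Assimilation: [kehogtgi] → [kehokdgi]

[kehokdgi]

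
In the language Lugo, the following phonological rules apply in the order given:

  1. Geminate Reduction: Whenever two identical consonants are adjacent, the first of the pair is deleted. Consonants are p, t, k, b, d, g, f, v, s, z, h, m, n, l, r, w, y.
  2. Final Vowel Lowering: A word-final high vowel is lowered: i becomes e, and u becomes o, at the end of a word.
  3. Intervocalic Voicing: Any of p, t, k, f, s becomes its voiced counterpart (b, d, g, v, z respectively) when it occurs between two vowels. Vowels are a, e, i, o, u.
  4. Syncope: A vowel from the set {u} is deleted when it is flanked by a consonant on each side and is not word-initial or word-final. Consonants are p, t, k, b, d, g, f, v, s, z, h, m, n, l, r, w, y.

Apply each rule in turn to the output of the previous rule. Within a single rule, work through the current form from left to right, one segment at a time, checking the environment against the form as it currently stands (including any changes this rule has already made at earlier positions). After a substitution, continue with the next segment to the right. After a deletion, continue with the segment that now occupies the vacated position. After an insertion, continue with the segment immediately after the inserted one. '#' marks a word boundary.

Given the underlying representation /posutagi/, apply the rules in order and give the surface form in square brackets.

[pozdage]

1 Geminate Reduction: no change — [posutagi]
2 Final Vowel Lowering: [posutagi] → [posutage]
3 Intervocalic Voicing: [posutage] → [pozudage]
4 Syncope: [pozudage] → [pozdage]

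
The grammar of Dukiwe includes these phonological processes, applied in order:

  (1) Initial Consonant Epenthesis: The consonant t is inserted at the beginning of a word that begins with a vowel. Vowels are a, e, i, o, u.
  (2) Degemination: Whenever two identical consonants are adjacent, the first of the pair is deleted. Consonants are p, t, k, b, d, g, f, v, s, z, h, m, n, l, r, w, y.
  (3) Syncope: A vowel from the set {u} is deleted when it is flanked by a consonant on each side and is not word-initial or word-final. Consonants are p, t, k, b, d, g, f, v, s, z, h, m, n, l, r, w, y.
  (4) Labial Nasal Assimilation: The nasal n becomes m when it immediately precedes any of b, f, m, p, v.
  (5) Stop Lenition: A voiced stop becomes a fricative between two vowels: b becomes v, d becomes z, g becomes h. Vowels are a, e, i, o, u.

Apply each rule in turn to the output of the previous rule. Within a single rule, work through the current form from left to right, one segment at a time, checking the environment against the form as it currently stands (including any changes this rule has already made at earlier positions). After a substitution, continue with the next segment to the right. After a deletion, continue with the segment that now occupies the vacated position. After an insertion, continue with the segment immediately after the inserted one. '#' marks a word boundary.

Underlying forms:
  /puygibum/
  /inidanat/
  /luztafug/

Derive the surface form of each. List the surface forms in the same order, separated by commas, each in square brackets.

/puygibum/:
  (1) Initial Consonant Epenthesis: no change — [puygibum]
  (2) Degemination: no change — [puygibum]
  (3) Syncope: [puygibum] → [pygibm]
  (4) Labial Nasal Assimilation: no change — [pygibm]
  (5) Stop Lenition: no change — [pygibm]
/inidanat/:
  (1) Initial Consonant Epenthesis: [inidanat] → [tinidanat]
  (2) Degemination: no change — [tinidanat]
  (3) Syncope: no change — [tinidanat]
  (4) Labial Nasal Assimilation: no change — [tinidanat]
  (5) Stop Lenition: [tinidanat] → [tinizanat]
/luztafug/:
  (1) Initial Consonant Epenthesis: no change — [luztafug]
  (2) Degemination: no change — [luztafug]
  (3) Syncope: [luztafug] → [lztafg]
  (4) Labial Nasal Assimilation: no change — [lztafg]
  (5) Stop Lenition: no change — [lztafg]

[pygibm], [tinizanat], [lztafg]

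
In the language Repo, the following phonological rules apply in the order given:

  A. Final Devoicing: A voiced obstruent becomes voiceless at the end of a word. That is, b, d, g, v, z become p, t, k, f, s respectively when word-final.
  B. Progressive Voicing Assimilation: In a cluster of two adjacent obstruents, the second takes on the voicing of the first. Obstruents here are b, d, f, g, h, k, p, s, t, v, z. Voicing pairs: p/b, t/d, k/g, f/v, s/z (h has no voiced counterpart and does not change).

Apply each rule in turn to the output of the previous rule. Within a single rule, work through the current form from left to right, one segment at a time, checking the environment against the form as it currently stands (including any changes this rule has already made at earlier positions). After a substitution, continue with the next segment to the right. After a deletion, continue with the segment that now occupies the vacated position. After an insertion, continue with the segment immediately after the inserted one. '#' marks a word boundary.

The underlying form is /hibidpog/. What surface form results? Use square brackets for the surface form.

A Final Devoicing: [hibidpog] → [hibidpok]
B Progressive Voicing Assimilation: [hibidpok] → [hibidbok]

[hibidbok]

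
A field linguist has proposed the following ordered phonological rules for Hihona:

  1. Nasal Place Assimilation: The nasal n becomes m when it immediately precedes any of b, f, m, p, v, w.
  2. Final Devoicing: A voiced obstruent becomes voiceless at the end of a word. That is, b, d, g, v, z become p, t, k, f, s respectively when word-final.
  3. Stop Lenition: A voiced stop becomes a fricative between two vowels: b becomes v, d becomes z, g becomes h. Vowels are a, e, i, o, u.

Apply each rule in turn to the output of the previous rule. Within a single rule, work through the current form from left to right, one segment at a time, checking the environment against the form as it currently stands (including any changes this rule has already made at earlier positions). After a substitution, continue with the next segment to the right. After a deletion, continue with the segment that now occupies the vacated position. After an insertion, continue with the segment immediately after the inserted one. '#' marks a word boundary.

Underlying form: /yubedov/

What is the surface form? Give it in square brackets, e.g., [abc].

1 Nasal Place Assimilation: no change — [yubedov]
2 Final Devoicing: [yubedov] → [yubedof]
3 Stop Lenition: [yubedof] → [yuvezof]

[yuvezof]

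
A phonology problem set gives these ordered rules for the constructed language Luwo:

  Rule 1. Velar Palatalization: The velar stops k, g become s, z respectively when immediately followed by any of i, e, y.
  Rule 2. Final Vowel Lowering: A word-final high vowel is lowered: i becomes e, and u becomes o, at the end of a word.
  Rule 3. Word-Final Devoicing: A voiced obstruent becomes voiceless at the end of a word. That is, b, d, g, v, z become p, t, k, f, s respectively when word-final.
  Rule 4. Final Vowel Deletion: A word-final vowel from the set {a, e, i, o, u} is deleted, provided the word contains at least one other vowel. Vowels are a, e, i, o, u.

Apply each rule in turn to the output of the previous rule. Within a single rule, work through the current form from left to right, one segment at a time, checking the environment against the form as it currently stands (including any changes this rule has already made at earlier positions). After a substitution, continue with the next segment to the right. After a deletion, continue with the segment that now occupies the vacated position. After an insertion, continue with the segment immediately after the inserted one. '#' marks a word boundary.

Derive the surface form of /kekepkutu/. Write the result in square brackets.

Rule 1 Velar Palatalization: [kekepkutu] → [sesepkutu]
Rule 2 Final Vowel Lowering: [sesepkutu] → [sesepkuto]
Rule 3 Word-Final Devoicing: no change — [sesepkuto]
Rule 4 Final Vowel Deletion: [sesepkuto] → [sesepkut]

[sesepkut]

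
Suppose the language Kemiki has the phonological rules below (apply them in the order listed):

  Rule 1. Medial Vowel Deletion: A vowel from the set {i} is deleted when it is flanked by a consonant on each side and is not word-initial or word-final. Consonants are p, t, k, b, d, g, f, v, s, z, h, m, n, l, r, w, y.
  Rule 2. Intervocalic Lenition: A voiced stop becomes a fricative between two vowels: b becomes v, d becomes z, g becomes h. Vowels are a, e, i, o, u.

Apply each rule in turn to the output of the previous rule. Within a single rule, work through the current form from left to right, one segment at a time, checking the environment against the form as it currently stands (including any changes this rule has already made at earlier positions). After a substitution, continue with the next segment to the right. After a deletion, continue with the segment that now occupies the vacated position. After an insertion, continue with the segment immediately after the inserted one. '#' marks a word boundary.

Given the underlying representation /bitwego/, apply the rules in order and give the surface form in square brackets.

Rule 1 Medial Vowel Deletion: [bitwego] → [btwego]
Rule 2 Intervocalic Lenition: [btwego] → [btweho]

[btweho]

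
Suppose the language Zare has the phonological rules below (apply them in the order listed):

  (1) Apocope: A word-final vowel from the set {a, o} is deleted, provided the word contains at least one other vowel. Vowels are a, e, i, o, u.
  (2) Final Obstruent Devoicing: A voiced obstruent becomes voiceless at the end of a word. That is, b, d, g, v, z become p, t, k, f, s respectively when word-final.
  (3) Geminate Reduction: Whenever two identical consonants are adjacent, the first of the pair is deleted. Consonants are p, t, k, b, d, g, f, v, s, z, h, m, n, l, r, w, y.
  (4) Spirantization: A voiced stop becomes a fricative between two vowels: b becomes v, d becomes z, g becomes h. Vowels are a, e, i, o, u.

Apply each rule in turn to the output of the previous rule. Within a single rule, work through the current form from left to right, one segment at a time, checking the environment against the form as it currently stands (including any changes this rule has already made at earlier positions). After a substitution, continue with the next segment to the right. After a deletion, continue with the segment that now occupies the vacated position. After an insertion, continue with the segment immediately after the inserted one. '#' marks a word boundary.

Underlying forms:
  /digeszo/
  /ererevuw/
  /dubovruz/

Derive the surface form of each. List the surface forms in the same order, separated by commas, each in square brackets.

[dihes], [ererevuw], [duvovrus]

/digeszo/:
  (1) Apocope: [digeszo] → [digesz]
  (2) Final Obstruent Devoicing: [digesz] → [digess]
  (3) Geminate Reduction: [digess] → [diges]
  (4) Spirantization: [diges] → [dihes]
/ererevuw/:
  (1) Apocope: no change — [ererevuw]
  (2) Final Obstruent Devoicing: no change — [ererevuw]
  (3) Geminate Reduction: no change — [ererevuw]
  (4) Spirantization: no change — [ererevuw]
/dubovruz/:
  (1) Apocope: no change — [dubovruz]
  (2) Final Obstruent Devoicing: [dubovruz] → [dubovrus]
  (3) Geminate Reduction: no change — [dubovrus]
  (4) Spirantization: [dubovrus] → [duvovrus]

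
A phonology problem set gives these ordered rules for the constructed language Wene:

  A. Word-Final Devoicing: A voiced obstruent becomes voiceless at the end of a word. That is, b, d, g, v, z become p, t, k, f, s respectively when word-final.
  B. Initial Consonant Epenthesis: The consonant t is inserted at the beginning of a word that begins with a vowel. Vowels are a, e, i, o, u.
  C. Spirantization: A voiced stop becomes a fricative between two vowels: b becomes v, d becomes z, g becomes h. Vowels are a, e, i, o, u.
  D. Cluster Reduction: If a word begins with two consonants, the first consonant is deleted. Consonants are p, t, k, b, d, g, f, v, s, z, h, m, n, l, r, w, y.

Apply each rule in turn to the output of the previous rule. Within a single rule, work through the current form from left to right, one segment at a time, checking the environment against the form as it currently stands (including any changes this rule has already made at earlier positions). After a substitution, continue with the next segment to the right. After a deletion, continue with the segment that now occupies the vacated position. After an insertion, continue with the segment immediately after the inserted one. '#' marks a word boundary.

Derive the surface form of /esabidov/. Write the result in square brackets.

[tesavizof]

A Word-Final Devoicing: [esabidov] → [esabidof]
B Initial Consonant Epenthesis: [esabidof] → [tesabidof]
C Spirantization: [tesabidof] → [tesavizof]
D Cluster Reduction: no change — [tesavizof]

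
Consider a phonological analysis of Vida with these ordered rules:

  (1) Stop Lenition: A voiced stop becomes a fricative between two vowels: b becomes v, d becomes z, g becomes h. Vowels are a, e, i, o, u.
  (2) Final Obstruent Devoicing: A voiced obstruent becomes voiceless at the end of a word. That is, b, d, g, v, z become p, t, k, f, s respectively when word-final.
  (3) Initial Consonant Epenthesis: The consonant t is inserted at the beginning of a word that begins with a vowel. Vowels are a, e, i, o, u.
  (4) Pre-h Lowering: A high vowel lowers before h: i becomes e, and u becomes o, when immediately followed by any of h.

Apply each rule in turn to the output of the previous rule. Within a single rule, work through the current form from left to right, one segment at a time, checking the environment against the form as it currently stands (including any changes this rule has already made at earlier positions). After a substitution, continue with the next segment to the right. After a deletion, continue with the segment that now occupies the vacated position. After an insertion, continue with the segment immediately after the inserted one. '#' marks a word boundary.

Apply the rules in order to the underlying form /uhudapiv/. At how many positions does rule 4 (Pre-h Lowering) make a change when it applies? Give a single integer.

(1) Stop Lenition: [uhudapiv] → [uhuzapiv]
(2) Final Obstruent Devoicing: [uhuzapiv] → [uhuzapif]
(3) Initial Consonant Epenthesis: [uhuzapif] → [tuhuzapif]
(4) Pre-h Lowering: [tuhuzapif] → [tohuzapif]
Rule 4 changed 1 position(s).

1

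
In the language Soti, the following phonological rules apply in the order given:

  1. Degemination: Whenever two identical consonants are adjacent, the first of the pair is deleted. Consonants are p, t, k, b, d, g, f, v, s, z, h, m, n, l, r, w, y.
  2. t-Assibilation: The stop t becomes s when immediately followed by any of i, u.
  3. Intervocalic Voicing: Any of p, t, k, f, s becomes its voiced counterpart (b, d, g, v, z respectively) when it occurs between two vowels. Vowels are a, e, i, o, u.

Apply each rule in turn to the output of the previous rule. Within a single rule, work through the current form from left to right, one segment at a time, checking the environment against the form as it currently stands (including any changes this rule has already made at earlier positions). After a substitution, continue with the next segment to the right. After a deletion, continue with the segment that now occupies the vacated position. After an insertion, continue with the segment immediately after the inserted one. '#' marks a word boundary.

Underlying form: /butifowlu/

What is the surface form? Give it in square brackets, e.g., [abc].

1 Degemination: no change — [butifowlu]
2 t-Assibilation: [butifowlu] → [busifowlu]
3 Intervocalic Voicing: [busifowlu] → [buzivowlu]

[buzivowlu]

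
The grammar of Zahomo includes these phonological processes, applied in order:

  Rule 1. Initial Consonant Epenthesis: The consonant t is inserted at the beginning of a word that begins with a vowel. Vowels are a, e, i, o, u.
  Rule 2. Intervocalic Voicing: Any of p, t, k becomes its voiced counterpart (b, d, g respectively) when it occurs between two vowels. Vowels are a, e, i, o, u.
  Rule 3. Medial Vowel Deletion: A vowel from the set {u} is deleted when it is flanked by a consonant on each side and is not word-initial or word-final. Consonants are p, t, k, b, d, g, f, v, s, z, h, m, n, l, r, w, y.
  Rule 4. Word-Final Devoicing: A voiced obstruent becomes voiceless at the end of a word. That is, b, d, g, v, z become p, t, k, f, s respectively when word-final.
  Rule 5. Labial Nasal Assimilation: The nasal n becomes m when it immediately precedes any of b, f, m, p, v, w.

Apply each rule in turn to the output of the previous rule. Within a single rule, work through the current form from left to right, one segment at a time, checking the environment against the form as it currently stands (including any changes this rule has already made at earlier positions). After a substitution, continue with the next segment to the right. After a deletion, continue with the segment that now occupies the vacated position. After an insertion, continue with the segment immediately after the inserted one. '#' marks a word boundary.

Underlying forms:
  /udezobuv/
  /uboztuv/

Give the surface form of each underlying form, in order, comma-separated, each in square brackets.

[tdezobf], [tboztf]

/udezobuv/:
  Rule 1 Initial Consonant Epenthesis: [udezobuv] → [tudezobuv]
  Rule 2 Intervocalic Voicing: no change — [tudezobuv]
  Rule 3 Medial Vowel Deletion: [tudezobuv] → [tdezobv]
  Rule 4 Word-Final Devoicing: [tdezobv] → [tdezobf]
  Rule 5 Labial Nasal Assimilation: no change — [tdezobf]
/uboztuv/:
  Rule 1 Initial Consonant Epenthesis: [uboztuv] → [tuboztuv]
  Rule 2 Intervocalic Voicing: no change — [tuboztuv]
  Rule 3 Medial Vowel Deletion: [tuboztuv] → [tboztv]
  Rule 4 Word-Final Devoicing: [tboztv] → [tboztf]
  Rule 5 Labial Nasal Assimilation: no change — [tboztf]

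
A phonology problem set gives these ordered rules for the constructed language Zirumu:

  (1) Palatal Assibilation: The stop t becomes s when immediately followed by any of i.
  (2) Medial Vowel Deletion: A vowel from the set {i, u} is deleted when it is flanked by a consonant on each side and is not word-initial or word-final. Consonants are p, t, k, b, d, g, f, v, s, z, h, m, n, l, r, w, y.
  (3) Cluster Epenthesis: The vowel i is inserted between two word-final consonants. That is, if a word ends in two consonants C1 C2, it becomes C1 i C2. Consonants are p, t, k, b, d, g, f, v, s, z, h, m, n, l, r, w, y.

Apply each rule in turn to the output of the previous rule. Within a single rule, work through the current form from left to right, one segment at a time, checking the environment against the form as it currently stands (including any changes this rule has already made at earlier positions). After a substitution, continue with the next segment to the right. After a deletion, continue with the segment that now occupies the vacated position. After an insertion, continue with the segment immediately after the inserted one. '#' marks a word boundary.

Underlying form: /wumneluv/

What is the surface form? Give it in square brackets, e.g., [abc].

(1) Palatal Assibilation: no change — [wumneluv]
(2) Medial Vowel Deletion: [wumneluv] → [wmnelv]
(3) Cluster Epenthesis: [wmnelv] → [wmneliv]

[wmneliv]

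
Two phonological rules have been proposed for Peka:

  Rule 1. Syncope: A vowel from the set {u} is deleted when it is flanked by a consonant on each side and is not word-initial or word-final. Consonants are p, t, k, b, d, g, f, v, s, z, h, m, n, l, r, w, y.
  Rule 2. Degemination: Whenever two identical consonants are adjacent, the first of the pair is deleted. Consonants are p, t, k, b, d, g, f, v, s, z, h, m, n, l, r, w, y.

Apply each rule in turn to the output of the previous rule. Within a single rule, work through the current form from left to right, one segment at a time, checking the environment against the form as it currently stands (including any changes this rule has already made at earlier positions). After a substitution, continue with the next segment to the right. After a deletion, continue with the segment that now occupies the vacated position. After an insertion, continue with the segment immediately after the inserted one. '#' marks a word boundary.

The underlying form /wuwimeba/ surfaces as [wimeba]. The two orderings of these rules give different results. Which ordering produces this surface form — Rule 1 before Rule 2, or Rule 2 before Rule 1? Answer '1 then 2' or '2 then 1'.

Order 1 then 2:
  1 Syncope: [wuwimeba] → [wwimeba]
  2 Degemination: [wwimeba] → [wimeba]
  result: [wimeba]
Order 2 then 1:
  2 Degemination: no change — [wuwimeba]
  1 Syncope: [wuwimeba] → [wwimeba]
  result: [wwimeba]

1 then 2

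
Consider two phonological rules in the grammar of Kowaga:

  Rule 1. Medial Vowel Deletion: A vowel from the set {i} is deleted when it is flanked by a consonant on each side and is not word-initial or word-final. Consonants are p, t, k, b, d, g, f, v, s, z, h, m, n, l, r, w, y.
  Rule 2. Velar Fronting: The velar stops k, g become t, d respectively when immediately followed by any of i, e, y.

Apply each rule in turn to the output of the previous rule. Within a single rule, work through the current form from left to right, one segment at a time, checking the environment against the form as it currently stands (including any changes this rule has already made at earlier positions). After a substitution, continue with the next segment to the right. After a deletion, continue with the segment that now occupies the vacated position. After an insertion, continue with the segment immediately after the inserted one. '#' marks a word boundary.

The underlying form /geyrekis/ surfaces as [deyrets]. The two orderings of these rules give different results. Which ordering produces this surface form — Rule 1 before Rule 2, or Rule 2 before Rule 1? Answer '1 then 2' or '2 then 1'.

2 then 1

Order 1 then 2:
  1 Medial Vowel Deletion: [geyrekis] → [geyreks]
  2 Velar Fronting: [geyreks] → [deyreks]
  result: [deyreks]
Order 2 then 1:
  2 Velar Fronting: [geyrekis] → [deyretis]
  1 Medial Vowel Deletion: [deyretis] → [deyrets]
  result: [deyrets]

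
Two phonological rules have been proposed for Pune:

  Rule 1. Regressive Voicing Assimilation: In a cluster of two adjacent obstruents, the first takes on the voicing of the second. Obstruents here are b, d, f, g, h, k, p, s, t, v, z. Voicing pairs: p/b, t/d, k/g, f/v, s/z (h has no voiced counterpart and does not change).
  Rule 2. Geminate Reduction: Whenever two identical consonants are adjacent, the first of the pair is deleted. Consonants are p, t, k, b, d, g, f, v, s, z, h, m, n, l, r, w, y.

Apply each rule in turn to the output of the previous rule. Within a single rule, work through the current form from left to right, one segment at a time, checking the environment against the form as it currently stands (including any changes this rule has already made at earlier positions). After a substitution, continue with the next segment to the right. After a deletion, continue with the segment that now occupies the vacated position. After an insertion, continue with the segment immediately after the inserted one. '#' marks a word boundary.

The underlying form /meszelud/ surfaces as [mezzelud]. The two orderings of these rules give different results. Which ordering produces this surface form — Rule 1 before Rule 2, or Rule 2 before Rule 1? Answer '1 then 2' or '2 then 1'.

2 then 1

Order 1 then 2:
  1 Regressive Voicing Assimilation: [meszelud] → [mezzelud]
  2 Geminate Reduction: [mezzelud] → [mezelud]
  result: [mezelud]
Order 2 then 1:
  2 Geminate Reduction: no change — [meszelud]
  1 Regressive Voicing Assimilation: [meszelud] → [mezzelud]
  result: [mezzelud]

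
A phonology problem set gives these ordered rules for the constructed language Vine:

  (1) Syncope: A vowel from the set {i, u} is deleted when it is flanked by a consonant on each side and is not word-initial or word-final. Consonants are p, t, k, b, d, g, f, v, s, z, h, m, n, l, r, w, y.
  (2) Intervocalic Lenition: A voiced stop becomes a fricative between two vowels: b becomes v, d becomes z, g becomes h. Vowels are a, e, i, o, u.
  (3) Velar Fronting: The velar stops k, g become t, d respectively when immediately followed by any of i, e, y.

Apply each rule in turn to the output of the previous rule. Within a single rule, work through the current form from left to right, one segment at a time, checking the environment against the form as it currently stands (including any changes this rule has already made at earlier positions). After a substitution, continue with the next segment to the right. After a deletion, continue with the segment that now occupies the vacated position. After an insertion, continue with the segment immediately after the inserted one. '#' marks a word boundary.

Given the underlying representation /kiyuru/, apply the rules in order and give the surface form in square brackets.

[tyru]

(1) Syncope: [kiyuru] → [kyru]
(2) Intervocalic Lenition: no change — [kyru]
(3) Velar Fronting: [kyru] → [tyru]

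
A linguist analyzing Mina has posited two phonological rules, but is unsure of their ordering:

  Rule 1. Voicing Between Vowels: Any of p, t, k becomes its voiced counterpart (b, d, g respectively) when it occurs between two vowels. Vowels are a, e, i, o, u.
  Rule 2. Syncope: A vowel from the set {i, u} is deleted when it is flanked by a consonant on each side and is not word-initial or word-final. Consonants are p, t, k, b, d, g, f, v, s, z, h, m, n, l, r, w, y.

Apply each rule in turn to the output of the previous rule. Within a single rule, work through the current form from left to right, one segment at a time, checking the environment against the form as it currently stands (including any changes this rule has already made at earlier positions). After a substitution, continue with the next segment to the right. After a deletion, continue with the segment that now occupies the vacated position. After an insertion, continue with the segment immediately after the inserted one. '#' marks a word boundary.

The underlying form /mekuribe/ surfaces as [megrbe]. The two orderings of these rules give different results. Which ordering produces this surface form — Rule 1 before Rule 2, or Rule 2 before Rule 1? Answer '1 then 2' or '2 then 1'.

Order 1 then 2:
  1 Voicing Between Vowels: [mekuribe] → [meguribe]
  2 Syncope: [meguribe] → [megrbe]
  result: [megrbe]
Order 2 then 1:
  2 Syncope: [mekuribe] → [mekrbe]
  1 Voicing Between Vowels: no change — [mekrbe]
  result: [mekrbe]

1 then 2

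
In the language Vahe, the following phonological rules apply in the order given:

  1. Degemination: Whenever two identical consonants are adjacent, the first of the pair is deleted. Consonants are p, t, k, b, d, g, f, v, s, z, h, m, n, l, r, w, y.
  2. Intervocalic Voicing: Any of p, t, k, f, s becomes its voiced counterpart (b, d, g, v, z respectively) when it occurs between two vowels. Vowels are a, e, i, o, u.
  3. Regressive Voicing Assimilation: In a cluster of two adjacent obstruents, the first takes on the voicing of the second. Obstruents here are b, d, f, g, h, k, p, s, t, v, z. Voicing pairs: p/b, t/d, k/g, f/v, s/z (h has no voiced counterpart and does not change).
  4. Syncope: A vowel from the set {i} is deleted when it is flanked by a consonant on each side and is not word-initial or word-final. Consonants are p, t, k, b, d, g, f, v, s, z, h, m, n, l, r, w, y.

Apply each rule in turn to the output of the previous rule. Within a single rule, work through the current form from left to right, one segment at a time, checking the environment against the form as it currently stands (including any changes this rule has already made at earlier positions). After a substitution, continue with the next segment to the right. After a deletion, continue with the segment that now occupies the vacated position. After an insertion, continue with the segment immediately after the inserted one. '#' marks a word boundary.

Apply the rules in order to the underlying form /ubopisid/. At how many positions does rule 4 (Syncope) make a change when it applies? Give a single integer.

2

1 Degemination: no change — [ubopisid]
2 Intervocalic Voicing: [ubopisid] → [ubobizid]
3 Regressive Voicing Assimilation: no change — [ubobizid]
4 Syncope: [ubobizid] → [ubobzd]
Rule 4 changed 2 position(s).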